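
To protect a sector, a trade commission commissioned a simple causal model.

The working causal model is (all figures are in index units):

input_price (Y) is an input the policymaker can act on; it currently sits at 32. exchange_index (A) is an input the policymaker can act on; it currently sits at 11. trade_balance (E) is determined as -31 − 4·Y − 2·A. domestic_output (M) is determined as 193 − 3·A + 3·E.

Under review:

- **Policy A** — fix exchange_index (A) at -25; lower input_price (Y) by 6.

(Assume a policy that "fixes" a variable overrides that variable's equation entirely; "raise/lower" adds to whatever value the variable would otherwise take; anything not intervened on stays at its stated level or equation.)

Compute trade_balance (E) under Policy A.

Policy A (A := -25, Y − 6):
  Y = 32 − 6 = 26
  A = -25
  E = -31 − 4·26 − 2·(-25) = -85

-85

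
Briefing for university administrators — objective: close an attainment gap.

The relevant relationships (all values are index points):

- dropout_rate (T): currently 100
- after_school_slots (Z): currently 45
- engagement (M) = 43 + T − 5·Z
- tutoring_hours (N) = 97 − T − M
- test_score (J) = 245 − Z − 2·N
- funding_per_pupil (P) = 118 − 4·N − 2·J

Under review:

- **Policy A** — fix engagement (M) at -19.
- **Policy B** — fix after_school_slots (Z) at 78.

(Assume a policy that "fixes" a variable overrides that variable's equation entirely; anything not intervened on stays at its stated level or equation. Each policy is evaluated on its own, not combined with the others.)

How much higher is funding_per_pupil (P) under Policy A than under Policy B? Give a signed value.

Policy A (M := -19):
  T = 100
  Z = 45
  M = -19
  N = 97 − 100 − (-19) = 16
  J = 245 − 45 − 2·16 = 168
  P = 118 − 4·16 − 2·168 = -282
Policy B (Z := 78):
  T = 100
  Z = 78
  M = 43 + 100 − 5·78 = -247
  N = 97 − 100 − (-247) = 244
  J = 245 − 78 − 2·244 = -321
  P = 118 − 4·244 − 2·(-321) = -216
P: -282 − (-216) = -66

-66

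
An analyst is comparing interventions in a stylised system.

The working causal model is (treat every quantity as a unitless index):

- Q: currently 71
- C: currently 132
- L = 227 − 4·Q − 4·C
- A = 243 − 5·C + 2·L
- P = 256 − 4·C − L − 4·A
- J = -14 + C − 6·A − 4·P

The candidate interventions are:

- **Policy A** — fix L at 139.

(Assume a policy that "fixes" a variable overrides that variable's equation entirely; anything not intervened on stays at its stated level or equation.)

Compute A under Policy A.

Policy A (L := 139):
  Q = 71
  C = 132
  L = 139
  A = 243 − 5·132 + 2·139 = -139

-139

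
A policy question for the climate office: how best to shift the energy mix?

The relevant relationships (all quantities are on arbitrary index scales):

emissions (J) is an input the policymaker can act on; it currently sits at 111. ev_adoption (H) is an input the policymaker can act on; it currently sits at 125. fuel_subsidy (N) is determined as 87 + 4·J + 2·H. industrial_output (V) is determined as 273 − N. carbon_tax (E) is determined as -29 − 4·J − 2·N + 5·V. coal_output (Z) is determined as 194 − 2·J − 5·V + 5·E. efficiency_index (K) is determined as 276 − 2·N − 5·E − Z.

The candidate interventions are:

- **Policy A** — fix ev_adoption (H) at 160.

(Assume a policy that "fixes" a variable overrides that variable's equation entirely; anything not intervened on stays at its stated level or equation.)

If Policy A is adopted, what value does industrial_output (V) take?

-578

Policy A (H := 160):
  J = 111
  H = 160
  N = 87 + 4·111 + 2·160 = 851
  V = 273 − 851 = -578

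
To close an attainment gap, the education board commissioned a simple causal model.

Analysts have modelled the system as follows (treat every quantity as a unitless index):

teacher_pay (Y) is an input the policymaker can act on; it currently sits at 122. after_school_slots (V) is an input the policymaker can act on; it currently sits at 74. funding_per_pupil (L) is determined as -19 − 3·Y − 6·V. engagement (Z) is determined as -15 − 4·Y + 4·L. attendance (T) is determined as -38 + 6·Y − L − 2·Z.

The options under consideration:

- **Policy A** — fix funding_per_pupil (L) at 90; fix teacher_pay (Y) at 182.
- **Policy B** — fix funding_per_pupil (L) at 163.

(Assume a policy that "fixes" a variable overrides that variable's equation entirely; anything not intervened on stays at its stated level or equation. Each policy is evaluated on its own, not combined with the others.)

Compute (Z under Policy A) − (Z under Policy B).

-532

Policy A (L := 90, Y := 182):
  Y = 182
  V = 74
  L = 90
  Z = -15 − 4·182 + 4·90 = -383
Policy B (L := 163):
  Y = 122
  V = 74
  L = 163
  Z = -15 − 4·122 + 4·163 = 149
Z: -383 − 149 = -532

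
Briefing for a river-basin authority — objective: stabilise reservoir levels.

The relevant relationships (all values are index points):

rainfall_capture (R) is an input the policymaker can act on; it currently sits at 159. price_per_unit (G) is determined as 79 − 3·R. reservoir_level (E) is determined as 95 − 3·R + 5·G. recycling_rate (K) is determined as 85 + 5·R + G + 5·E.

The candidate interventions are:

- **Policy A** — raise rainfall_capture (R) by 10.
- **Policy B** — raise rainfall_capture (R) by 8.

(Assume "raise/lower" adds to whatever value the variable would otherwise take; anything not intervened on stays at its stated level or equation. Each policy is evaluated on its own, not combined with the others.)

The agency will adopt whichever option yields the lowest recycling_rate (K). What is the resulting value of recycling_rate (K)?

-12258

Policy A (R + 10):
  R = 159 + 10 = 169
  G = 79 − 3·169 = -428
  E = 95 − 3·169 + 5·(-428) = -2552
  K = 85 + 5·169 + (-428) + 5·(-2552) = -12258
Policy B (R + 8):
  R = 159 + 8 = 167
  G = 79 − 3·167 = -422
  E = 95 − 3·167 + 5·(-422) = -2516
  K = 85 + 5·167 + (-422) + 5·(-2516) = -12082
Comparing — Policy A: K=-12258, Policy B: K=-12082. Lowest is -12258 (Policy A).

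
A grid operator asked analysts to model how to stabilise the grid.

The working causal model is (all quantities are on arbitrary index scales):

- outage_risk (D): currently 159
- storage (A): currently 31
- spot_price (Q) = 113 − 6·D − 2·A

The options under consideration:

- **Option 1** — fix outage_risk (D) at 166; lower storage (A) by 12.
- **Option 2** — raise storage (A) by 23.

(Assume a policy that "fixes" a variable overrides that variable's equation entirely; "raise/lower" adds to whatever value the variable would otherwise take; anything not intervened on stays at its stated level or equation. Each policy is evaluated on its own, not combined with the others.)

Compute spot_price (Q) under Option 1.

Option 1 (D := 166, A − 12):
  D = 166
  A = 31 − 12 = 19
  Q = 113 − 6·166 − 2·19 = -921

-921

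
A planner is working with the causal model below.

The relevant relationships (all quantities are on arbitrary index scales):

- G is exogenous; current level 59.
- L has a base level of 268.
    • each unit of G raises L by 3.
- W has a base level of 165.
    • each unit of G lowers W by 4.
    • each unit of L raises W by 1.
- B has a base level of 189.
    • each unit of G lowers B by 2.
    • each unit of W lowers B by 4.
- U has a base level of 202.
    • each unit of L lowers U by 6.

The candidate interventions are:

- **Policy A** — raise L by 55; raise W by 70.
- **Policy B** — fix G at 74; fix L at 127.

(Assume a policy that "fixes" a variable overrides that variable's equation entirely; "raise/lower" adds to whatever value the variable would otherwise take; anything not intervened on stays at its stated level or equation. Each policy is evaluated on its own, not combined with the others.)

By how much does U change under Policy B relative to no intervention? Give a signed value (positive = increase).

Baseline:
  G = 59
  L = 268 + 3·59 = 445
  U = 202 − 6·445 = -2468
Policy B (G := 74, L := 127):
  G = 74
  L = 127
  U = 202 − 6·127 = -560
Change in U: -560 − (-2468) = 1908

1908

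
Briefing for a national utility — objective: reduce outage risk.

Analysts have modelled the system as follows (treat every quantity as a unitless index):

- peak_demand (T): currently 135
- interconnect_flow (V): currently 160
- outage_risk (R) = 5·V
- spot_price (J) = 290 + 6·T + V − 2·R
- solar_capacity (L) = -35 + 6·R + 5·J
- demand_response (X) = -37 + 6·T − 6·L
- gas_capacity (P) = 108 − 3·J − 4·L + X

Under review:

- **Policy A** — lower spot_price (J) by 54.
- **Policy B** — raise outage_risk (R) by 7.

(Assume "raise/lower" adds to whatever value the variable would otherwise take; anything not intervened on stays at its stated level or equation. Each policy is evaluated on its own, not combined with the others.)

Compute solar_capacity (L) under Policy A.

Policy A (J − 54):
  T = 135
  V = 160
  R = 0 + 5·160 = 800
  J = 290 + 6·135 + 160 − 2·800 (−54 from intervention) = -394
  L = -35 + 6·800 + 5·(-394) = 2795

2795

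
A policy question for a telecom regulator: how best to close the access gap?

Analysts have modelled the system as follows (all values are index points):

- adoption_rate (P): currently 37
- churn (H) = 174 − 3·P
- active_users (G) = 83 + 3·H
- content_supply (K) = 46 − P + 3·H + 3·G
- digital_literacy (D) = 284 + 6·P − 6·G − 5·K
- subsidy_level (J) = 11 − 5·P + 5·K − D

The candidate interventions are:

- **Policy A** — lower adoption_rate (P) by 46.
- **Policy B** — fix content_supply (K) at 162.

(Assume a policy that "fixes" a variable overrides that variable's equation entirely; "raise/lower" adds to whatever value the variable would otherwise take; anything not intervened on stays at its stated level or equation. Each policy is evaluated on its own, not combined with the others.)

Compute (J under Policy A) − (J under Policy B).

28530

Policy A (P − 46):
  P = 37 − 46 = -9
  H = 174 − 3·(-9) = 201
  G = 83 + 3·201 = 686
  K = 46 − (-9) + 3·201 + 3·686 = 2716
  D = 284 + 6·(-9) − 6·686 − 5·2716 = -17466
  J = 11 − 5·(-9) + 5·2716 − (-17466) = 31102
Policy B (K := 162):
  P = 37
  H = 174 − 3·37 = 63
  G = 83 + 3·63 = 272
  K = 162
  D = 284 + 6·37 − 6·272 − 5·162 = -1936
  J = 11 − 5·37 + 5·162 − (-1936) = 2572
J: 31102 − 2572 = 28530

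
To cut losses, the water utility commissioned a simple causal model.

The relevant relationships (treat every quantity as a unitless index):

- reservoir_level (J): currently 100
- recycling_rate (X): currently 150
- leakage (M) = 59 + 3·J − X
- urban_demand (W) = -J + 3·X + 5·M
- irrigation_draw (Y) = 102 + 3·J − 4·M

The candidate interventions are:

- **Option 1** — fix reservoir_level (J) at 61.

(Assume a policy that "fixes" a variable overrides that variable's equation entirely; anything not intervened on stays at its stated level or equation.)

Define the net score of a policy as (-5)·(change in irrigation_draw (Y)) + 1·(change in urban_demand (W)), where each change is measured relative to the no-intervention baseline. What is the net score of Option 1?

-2301

Baseline:
  J = 100
  X = 150
  M = 59 + 3·100 − 150 = 209
  W = 0 − 100 + 3·150 + 5·209 = 1395
  Y = 102 + 3·100 − 4·209 = -434
Option 1 (J := 61):
  J = 61
  X = 150
  M = 59 + 3·61 − 150 = 92
  W = 0 − 61 + 3·150 + 5·92 = 849
  Y = 102 + 3·61 − 4·92 = -83
ΔY = -83 − (-434) = 351; ΔW = 849 − 1395 = -546
Score = (-5)·351 + 1·(-546) = -2301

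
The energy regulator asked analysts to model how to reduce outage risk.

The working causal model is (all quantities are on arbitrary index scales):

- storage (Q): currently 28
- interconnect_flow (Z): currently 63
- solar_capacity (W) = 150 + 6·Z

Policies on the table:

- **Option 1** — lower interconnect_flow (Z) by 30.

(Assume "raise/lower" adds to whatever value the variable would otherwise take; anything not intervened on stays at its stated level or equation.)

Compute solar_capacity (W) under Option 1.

348

Option 1 (Z − 30):
  Z = 63 − 30 = 33
  W = 150 + 6·33 = 348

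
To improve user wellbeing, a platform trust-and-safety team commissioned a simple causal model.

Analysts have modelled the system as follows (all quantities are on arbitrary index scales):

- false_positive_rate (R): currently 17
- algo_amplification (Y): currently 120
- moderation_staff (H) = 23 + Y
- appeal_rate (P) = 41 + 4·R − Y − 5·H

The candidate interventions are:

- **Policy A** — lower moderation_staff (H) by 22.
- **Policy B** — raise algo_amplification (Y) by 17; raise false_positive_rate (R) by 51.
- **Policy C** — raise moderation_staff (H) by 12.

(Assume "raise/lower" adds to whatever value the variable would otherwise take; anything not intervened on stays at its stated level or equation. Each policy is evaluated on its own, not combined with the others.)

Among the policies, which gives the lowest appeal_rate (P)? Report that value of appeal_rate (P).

Policy A (H − 22):
  R = 17
  Y = 120
  H = 23 + 120 (−22 from intervention) = 121
  P = 41 + 4·17 − 120 − 5·121 = -616
Policy B (Y + 17, R + 51):
  R = 17 + 51 = 68
  Y = 120 + 17 = 137
  H = 23 + 137 = 160
  P = 41 + 4·68 − 137 − 5·160 = -624
Policy C (H + 12):
  R = 17
  Y = 120
  H = 23 + 120 (+12 from intervention) = 155
  P = 41 + 4·17 − 120 − 5·155 = -786
Comparing — Policy A: P=-616, Policy B: P=-624, Policy C: P=-786. Lowest is -786 (Policy C).

-786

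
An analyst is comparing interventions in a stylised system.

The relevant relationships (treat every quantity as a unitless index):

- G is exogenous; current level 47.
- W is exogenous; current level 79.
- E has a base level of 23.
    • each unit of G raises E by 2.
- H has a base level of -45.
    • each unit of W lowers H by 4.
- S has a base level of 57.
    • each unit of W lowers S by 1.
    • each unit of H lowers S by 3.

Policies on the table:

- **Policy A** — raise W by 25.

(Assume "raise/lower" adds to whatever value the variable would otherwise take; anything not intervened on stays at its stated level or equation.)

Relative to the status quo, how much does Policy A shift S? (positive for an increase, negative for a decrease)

275

Baseline:
  W = 79
  H = -45 − 4·79 = -361
  S = 57 − 79 − 3·(-361) = 1061
Policy A (W + 25):
  W = 79 + 25 = 104
  H = -45 − 4·104 = -461
  S = 57 − 104 − 3·(-461) = 1336
Change in S: 1336 − 1061 = 275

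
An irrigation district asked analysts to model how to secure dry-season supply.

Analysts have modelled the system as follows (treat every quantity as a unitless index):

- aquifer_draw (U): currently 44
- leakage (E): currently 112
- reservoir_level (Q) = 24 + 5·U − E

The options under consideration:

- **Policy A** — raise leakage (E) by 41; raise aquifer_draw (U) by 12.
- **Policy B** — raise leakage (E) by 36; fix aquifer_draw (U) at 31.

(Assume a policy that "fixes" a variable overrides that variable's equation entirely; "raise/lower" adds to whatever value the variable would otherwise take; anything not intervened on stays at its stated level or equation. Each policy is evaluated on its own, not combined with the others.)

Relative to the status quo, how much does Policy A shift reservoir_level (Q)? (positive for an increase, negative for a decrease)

19

Baseline:
  U = 44
  E = 112
  Q = 24 + 5·44 − 112 = 132
Policy A (E + 41, U + 12):
  U = 44 + 12 = 56
  E = 112 + 41 = 153
  Q = 24 + 5·56 − 153 = 151
Change in Q: 151 − 132 = 19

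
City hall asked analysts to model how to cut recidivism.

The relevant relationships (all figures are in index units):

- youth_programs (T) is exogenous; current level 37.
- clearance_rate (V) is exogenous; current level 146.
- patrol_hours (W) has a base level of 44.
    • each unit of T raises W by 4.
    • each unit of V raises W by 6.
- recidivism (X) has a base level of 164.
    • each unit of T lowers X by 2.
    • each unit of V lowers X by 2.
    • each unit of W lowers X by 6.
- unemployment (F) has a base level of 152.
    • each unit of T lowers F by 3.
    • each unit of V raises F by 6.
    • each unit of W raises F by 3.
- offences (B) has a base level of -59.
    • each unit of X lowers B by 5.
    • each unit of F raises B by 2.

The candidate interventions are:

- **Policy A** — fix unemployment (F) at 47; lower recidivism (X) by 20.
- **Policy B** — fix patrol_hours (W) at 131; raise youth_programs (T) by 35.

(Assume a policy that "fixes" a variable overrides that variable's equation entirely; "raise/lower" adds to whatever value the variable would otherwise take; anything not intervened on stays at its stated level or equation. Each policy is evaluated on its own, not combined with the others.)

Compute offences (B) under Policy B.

Policy B (W := 131, T + 35):
  T = 37 + 35 = 72
  V = 146
  W = 131
  X = 164 − 2·72 − 2·146 − 6·131 = -1058
  F = 152 − 3·72 + 6·146 + 3·131 = 1205
  B = -59 − 5·(-1058) + 2·1205 = 7641

7641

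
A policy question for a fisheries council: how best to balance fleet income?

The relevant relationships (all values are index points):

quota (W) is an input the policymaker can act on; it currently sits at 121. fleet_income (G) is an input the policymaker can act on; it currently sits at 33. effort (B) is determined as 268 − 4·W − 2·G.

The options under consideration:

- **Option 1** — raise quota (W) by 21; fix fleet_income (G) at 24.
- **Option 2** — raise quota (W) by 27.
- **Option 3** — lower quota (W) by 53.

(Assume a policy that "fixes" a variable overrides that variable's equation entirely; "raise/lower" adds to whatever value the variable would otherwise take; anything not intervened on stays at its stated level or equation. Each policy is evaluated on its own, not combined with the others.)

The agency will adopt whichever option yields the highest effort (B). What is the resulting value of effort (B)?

-70

Option 1 (W + 21, G := 24):
  W = 121 + 21 = 142
  G = 24
  B = 268 − 4·142 − 2·24 = -348
Option 2 (W + 27):
  W = 121 + 27 = 148
  G = 33
  B = 268 − 4·148 − 2·33 = -390
Option 3 (W − 53):
  W = 121 − 53 = 68
  G = 33
  B = 268 − 4·68 − 2·33 = -70
Comparing — Option 1: B=-348, Option 2: B=-390, Option 3: B=-70. Highest is -70 (Option 3).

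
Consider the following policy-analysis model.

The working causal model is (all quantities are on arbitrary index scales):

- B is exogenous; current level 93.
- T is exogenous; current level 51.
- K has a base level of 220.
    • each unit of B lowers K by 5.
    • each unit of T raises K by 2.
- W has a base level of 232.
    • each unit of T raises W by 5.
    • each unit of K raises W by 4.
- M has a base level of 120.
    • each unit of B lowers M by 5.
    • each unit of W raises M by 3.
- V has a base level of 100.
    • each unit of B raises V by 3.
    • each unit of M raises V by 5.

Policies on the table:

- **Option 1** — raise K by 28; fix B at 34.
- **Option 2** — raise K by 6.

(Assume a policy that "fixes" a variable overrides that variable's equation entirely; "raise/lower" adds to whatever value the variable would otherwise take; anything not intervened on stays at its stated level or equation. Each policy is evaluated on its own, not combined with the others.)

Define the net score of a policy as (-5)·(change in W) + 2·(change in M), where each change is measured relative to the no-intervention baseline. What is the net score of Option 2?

24

Baseline:
  B = 93
  T = 51
  K = 220 − 5·93 + 2·51 = -143
  W = 232 + 5·51 + 4·(-143) = -85
  M = 120 − 5·93 + 3·(-85) = -600
Option 2 (K + 6):
  B = 93
  T = 51
  K = 220 − 5·93 + 2·51 (+6 from intervention) = -137
  W = 232 + 5·51 + 4·(-137) = -61
  M = 120 − 5·93 + 3·(-61) = -528
ΔW = -61 − (-85) = 24; ΔM = -528 − (-600) = 72
Score = (-5)·24 + 2·72 = 24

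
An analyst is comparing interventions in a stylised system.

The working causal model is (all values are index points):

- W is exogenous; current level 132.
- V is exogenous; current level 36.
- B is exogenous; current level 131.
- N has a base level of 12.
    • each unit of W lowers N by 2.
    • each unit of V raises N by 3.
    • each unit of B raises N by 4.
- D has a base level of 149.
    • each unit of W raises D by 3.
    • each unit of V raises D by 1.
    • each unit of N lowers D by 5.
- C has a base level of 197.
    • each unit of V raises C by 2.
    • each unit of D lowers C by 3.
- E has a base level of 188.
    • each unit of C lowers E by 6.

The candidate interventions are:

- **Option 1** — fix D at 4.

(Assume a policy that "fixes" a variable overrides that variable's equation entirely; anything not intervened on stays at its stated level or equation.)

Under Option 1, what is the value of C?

Option 1 (D := 4):
  W = 132
  V = 36
  B = 131
  N = 12 − 2·132 + 3·36 + 4·131 = 380
  D = 4
  C = 197 + 2·36 − 3·4 = 257

257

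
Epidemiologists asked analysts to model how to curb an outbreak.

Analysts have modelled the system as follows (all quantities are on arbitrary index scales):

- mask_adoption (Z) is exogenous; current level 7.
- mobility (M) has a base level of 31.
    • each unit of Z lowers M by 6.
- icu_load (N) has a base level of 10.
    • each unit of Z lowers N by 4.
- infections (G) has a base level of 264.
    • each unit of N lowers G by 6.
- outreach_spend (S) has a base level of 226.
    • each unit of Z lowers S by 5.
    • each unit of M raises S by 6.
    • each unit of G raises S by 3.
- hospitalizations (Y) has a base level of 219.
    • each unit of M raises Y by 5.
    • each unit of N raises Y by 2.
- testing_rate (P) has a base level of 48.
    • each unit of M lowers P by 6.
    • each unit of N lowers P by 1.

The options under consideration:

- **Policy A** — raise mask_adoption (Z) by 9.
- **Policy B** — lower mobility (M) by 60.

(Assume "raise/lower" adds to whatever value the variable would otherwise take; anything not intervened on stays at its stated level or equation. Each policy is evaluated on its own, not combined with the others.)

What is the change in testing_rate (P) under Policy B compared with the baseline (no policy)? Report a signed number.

360

Baseline:
  Z = 7
  M = 31 − 6·7 = -11
  N = 10 − 4·7 = -18
  P = 48 − 6·(-11) − (-18) = 132
Policy B (M − 60):
  Z = 7
  M = 31 − 6·7 (−60 from intervention) = -71
  N = 10 − 4·7 = -18
  P = 48 − 6·(-71) − (-18) = 492
Change in P: 492 − 132 = 360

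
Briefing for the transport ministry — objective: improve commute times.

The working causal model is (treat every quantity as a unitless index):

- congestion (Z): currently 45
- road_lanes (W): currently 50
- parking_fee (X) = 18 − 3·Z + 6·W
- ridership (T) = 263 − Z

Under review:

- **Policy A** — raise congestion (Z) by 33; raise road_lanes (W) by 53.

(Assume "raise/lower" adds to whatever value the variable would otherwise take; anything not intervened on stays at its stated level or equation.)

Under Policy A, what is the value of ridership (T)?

185

Policy A (Z + 33, W + 53):
  Z = 45 + 33 = 78
  T = 263 − 78 = 185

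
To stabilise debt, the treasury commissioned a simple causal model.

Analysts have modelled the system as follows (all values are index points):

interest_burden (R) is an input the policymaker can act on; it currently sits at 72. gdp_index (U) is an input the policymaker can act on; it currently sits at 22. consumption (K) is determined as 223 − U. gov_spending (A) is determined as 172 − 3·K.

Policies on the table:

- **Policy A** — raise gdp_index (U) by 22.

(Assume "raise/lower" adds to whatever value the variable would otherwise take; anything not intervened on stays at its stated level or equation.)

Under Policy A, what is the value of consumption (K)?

179

Policy A (U + 22):
  U = 22 + 22 = 44
  K = 223 − 44 = 179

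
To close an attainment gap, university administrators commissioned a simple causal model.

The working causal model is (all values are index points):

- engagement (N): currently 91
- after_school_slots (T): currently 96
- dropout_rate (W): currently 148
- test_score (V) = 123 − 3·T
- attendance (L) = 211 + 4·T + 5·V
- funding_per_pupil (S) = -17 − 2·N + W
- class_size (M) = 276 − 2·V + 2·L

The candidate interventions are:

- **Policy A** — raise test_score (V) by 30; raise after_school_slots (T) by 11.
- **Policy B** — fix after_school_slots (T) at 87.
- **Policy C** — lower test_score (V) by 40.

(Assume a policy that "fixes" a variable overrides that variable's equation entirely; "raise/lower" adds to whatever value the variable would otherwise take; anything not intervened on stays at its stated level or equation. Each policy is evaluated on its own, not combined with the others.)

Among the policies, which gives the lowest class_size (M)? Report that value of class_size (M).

-174

Policy A (V + 30, T + 11):
  T = 96 + 11 = 107
  V = 123 − 3·107 (+30 from intervention) = -168
  L = 211 + 4·107 + 5·(-168) = -201
  M = 276 − 2·(-168) + 2·(-201) = 210
Policy B (T := 87):
  T = 87
  V = 123 − 3·87 = -138
  L = 211 + 4·87 + 5·(-138) = -131
  M = 276 − 2·(-138) + 2·(-131) = 290
Policy C (V − 40):
  T = 96
  V = 123 − 3·96 (−40 from intervention) = -205
  L = 211 + 4·96 + 5·(-205) = -430
  M = 276 − 2·(-205) + 2·(-430) = -174
Comparing — Policy A: M=210, Policy B: M=290, Policy C: M=-174. Lowest is -174 (Policy C).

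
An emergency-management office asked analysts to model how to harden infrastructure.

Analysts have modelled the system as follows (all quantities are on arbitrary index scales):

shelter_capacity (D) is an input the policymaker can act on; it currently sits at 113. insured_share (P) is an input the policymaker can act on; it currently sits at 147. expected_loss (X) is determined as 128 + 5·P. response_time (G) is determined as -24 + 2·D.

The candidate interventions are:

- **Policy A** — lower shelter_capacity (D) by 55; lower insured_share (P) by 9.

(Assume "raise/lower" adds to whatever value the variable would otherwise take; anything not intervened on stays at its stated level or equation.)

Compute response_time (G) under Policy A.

Policy A (D − 55, P − 9):
  D = 113 − 55 = 58
  G = -24 + 2·58 = 92

92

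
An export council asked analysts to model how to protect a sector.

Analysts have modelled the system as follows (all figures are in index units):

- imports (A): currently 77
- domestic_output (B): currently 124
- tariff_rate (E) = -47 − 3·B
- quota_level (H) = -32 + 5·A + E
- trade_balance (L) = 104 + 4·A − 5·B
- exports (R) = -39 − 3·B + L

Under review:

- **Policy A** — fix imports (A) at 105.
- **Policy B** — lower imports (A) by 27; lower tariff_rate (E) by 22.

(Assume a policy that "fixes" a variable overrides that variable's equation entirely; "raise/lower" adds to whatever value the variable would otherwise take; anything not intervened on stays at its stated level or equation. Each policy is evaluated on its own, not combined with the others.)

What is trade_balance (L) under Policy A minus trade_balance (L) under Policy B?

220

Policy A (A := 105):
  A = 105
  B = 124
  L = 104 + 4·105 − 5·124 = -96
Policy B (A − 27, E − 22):
  A = 77 − 27 = 50
  B = 124
  L = 104 + 4·50 − 5·124 = -316
L: -96 − (-316) = 220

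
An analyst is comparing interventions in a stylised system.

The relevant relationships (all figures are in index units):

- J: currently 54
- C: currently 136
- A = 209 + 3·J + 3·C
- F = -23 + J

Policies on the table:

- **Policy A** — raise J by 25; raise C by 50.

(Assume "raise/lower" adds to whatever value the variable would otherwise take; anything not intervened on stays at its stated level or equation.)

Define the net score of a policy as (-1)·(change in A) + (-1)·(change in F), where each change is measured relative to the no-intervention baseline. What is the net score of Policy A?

Baseline:
  J = 54
  C = 136
  A = 209 + 3·54 + 3·136 = 779
  F = -23 + 54 = 31
Policy A (J + 25, C + 50):
  J = 54 + 25 = 79
  C = 136 + 50 = 186
  A = 209 + 3·79 + 3·186 = 1004
  F = -23 + 79 = 56
ΔA = 1004 − 779 = 225; ΔF = 56 − 31 = 25
Score = (-1)·225 + (-1)·25 = -250

-250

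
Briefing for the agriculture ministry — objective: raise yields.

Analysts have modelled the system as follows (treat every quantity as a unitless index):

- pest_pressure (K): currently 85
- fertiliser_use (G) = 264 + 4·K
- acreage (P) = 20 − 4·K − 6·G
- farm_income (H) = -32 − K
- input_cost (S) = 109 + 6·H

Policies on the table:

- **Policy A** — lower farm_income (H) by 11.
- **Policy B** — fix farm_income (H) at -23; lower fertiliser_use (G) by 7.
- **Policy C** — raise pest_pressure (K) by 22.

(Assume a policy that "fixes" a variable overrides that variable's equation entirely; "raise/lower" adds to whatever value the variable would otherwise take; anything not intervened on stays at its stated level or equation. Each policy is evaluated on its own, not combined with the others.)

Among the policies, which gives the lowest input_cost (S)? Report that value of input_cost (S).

Policy A (H − 11):
  K = 85
  H = -32 − 85 (−11 from intervention) = -128
  S = 109 + 6·(-128) = -659
Policy B (H := -23, G − 7):
  K = 85
  H = -23
  S = 109 + 6·(-23) = -29
Policy C (K + 22):
  K = 85 + 22 = 107
  H = -32 − 107 = -139
  S = 109 + 6·(-139) = -725
Comparing — Policy A: S=-659, Policy B: S=-29, Policy C: S=-725. Lowest is -725 (Policy C).

-725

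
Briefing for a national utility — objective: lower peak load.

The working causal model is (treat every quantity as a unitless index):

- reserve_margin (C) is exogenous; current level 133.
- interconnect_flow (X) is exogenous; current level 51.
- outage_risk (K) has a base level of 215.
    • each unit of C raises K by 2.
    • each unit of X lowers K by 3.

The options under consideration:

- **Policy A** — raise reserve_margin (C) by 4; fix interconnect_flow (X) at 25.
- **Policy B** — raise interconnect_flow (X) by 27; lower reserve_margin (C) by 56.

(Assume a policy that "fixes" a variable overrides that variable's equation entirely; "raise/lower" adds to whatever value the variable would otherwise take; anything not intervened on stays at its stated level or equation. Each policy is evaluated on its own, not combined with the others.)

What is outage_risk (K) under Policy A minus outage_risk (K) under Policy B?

279

Policy A (C + 4, X := 25):
  C = 133 + 4 = 137
  X = 25
  K = 215 + 2·137 − 3·25 = 414
Policy B (X + 27, C − 56):
  C = 133 − 56 = 77
  X = 51 + 27 = 78
  K = 215 + 2·77 − 3·78 = 135
K: 414 − 135 = 279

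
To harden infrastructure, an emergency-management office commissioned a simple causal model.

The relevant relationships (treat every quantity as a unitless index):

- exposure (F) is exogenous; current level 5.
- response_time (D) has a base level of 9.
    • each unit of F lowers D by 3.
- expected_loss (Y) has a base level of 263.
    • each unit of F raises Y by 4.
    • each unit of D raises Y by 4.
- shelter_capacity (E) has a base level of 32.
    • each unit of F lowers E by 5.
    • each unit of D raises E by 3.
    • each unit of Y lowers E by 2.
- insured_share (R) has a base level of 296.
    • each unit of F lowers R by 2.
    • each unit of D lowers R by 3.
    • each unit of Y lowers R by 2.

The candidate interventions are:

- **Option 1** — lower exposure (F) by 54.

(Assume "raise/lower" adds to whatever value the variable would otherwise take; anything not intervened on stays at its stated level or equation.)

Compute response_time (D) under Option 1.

156

Option 1 (F − 54):
  F = 5 − 54 = -49
  D = 9 − 3·(-49) = 156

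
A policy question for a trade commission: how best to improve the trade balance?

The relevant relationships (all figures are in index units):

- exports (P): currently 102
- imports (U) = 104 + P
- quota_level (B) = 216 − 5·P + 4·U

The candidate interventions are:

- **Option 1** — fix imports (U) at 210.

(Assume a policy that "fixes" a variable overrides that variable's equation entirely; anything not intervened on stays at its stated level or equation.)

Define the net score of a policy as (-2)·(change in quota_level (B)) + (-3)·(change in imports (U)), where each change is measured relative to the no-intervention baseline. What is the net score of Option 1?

Baseline:
  P = 102
  U = 104 + 102 = 206
  B = 216 − 5·102 + 4·206 = 530
Option 1 (U := 210):
  P = 102
  U = 210
  B = 216 − 5·102 + 4·210 = 546
ΔB = 546 − 530 = 16; ΔU = 210 − 206 = 4
Score = (-2)·16 + (-3)·4 = -44

-44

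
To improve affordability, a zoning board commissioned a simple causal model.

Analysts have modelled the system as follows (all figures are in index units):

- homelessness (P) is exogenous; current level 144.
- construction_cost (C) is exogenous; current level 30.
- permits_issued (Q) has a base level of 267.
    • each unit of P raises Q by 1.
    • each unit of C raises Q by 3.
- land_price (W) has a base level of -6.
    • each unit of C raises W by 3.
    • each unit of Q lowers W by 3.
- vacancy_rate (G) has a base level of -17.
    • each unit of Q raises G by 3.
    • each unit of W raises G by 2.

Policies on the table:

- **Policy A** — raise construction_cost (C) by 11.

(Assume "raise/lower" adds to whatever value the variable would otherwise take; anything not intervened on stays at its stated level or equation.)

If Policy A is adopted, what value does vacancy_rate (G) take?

Policy A (C + 11):
  P = 144
  C = 30 + 11 = 41
  Q = 267 + 144 + 3·41 = 534
  W = -6 + 3·41 − 3·534 = -1485
  G = -17 + 3·534 + 2·(-1485) = -1385

-1385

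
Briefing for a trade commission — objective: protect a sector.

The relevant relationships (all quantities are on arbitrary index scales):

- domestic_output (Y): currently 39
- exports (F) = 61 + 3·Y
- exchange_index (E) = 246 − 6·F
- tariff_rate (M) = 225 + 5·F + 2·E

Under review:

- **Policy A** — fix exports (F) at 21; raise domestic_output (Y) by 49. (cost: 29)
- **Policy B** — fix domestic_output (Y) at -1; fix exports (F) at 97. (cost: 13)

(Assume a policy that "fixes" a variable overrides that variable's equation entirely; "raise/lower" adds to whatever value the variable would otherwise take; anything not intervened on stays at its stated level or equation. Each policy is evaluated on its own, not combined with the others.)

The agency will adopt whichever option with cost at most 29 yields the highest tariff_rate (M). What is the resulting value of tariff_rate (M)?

570

Policy A (F := 21, Y + 49):
  Y = 39 + 49 = 88
  F = 21
  E = 246 − 6·21 = 120
  M = 225 + 5·21 + 2·120 = 570
Policy B (Y := -1, F := 97):
  Y = -1
  F = 97
  E = 246 − 6·97 = -336
  M = 225 + 5·97 + 2·(-336) = 38
Comparing — Policy A: M=570, Policy B: M=38. Highest is 570 (Policy A).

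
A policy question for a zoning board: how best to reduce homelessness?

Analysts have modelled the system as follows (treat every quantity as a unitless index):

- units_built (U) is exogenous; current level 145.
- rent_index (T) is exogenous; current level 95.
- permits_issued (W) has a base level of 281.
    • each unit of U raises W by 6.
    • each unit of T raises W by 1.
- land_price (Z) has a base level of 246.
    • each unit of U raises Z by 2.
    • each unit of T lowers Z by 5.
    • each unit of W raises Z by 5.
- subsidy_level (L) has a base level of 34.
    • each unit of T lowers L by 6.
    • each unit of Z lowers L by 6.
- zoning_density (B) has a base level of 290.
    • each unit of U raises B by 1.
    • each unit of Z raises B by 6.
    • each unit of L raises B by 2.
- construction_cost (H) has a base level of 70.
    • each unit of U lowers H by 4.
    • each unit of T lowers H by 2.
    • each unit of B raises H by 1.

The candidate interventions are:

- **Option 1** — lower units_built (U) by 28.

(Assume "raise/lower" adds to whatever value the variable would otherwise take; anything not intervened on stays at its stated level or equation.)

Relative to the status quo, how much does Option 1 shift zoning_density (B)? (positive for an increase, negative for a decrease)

Baseline:
  U = 145
  T = 95
  W = 281 + 6·145 + 95 = 1246
  Z = 246 + 2·145 − 5·95 + 5·1246 = 6291
  L = 34 − 6·95 − 6·6291 = -38282
  B = 290 + 145 + 6·6291 + 2·(-38282) = -38383
Option 1 (U − 28):
  U = 145 − 28 = 117
  T = 95
  W = 281 + 6·117 + 95 = 1078
  Z = 246 + 2·117 − 5·95 + 5·1078 = 5395
  L = 34 − 6·95 − 6·5395 = -32906
  B = 290 + 117 + 6·5395 + 2·(-32906) = -33035
Change in B: -33035 − (-38383) = 5348

5348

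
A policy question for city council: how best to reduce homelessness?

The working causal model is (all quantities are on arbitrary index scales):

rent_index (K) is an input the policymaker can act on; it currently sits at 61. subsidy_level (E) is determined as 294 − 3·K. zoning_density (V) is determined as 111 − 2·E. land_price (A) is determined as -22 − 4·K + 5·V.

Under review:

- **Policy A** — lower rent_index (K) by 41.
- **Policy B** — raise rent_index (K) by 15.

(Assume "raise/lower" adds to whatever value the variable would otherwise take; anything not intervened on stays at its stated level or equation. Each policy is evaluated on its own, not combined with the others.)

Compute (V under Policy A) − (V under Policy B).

-336

Policy A (K − 41):
  K = 61 − 41 = 20
  E = 294 − 3·20 = 234
  V = 111 − 2·234 = -357
Policy B (K + 15):
  K = 61 + 15 = 76
  E = 294 − 3·76 = 66
  V = 111 − 2·66 = -21
V: -357 − (-21) = -336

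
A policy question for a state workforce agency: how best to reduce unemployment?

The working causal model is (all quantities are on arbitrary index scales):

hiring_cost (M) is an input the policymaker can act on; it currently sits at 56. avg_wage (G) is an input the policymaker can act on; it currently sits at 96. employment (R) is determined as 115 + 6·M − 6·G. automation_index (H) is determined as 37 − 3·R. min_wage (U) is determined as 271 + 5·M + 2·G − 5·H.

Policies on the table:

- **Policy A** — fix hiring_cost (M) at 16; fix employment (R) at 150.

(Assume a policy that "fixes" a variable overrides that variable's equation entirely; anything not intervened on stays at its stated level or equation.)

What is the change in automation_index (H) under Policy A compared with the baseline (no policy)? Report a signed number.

-825

Baseline:
  M = 56
  G = 96
  R = 115 + 6·56 − 6·96 = -125
  H = 37 − 3·(-125) = 412
Policy A (M := 16, R := 150):
  M = 16
  G = 96
  R = 150
  H = 37 − 3·150 = -413
Change in H: -413 − 412 = -825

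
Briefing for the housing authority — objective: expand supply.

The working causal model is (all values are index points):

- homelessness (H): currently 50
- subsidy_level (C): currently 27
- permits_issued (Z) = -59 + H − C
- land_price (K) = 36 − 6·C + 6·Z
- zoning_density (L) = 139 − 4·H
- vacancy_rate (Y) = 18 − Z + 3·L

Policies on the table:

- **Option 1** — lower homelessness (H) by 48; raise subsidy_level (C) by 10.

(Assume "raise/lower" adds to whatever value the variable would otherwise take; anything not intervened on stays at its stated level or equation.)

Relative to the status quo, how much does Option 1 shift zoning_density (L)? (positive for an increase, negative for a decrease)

Baseline:
  H = 50
  L = 139 − 4·50 = -61
Option 1 (H − 48, C + 10):
  H = 50 − 48 = 2
  L = 139 − 4·2 = 131
Change in L: 131 − (-61) = 192

192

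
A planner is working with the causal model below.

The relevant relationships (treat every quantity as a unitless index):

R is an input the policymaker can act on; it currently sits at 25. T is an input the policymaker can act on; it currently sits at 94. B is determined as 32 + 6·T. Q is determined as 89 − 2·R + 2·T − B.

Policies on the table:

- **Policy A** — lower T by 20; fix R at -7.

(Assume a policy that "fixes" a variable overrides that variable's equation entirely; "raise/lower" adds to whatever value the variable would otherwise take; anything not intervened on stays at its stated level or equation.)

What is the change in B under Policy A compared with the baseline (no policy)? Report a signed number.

-120

Baseline:
  T = 94
  B = 32 + 6·94 = 596
Policy A (T − 20, R := -7):
  T = 94 − 20 = 74
  B = 32 + 6·74 = 476
Change in B: 476 − 596 = -120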